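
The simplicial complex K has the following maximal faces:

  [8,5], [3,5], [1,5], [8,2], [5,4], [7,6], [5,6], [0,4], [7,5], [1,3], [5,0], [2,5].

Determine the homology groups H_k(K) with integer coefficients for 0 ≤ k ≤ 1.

H_0 = Z,  H_1 = Z^4.

Order the vertices as 0 < 1 < 2 < 3 < 4 < 5 < 6 < 7 < 8. Listing each simplex with vertices in this order, K has dimension 1 with simplices:

  0-simplices (9): [0], [1], [2], [3], [4], [5], [6], [7], [8]
  1-simplices (12): [0,4], [0,5], [1,3], [1,5], [2,5], [2,8], [3,5], [4,5], [5,6], [5,7], [5,8], [6,7]

giving chain groups C_0 ≅ Z^9, C_1 ≅ Z^12.

∂_1: C_1 → C_0 sends each edge [p,q] (with p < q) to q − p.
This gives a 9×12 integer matrix of rank 8; reducing to Smith normal form yields diagonal entries (1,1,1,1,1,1,1,1).

Reading off H_k = ker ∂_k / im ∂_{k+1}:

  H_0: rank C_0 − rank ∂_1 = 9 − 8 = 1, and the invariant factors of ∂_1 are all 1, so H_0 = Z.
  H_1: rank ker ∂_1 − rank ∂_2 = (12 − 8) − 0 = 4, and there is no ∂_2, so H_1 = Z^4.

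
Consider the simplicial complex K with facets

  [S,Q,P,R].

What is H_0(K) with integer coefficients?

H_0 = Z.

Order the vertices as P < Q < R < S. Listing each simplex with vertices in this order, K has dimension 3 with simplices:

  0-simplices (4): P, Q, R, S
  1-simplices (6): PQ, PR, PS, QR, QS, RS
  2-simplices (4): PQR, PQS, PRS, QRS
  3-simplices (1): PQRS

so the chain groups are C_0 ≅ Z^4, C_1 ≅ Z^6, C_2 ≅ Z^4, C_3 ≅ Z^1.

Boundary ∂_1: C_1 → C_0 maps an edge to its endpoints' difference, ∂[p,q] = q − p.
This gives a 4×6 integer matrix of rank 3; reducing to Smith normal form yields diagonal entries (1,1,1).

Boundary ∂_2: C_2 → C_1 maps a triangle to the signed sum of its edges. For instance
  ∂QRS = RS − QS + QR,
  ∂PQS = QS − PS + PQ.
The 6×4 boundary matrix has rank 3 and Smith normal form diag(1,1,1).

Boundary ∂_3: C_3 → C_2 sends each 3-simplex σ to the alternating sum Σ_i (−1)^i (σ with its i-th vertex removed). For instance
  ∂PQRS = QRS − PRS + PQS − PQR.
This gives a 4×1 integer matrix of rank 1; reducing to Smith normal form yields diagonal entries (1).

Now H_k = ker ∂_k / im ∂_{k+1}, so:

  H_0: rank C_0 − rank ∂_1 = 4 − 3 = 1, and the invariant factors of ∂_1 are all 1, so H_0 = Z.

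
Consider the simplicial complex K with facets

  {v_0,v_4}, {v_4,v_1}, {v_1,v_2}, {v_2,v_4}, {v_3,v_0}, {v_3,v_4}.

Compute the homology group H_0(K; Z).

H_0 ≅ Z.

Fix the vertex order v_0 < v_1 < v_2 < v_3 < v_4 and write every simplex with vertices in increasing order. Then dim K = 1 and the simplices of K are:

  0-simplices (5): [v_0], [v_1], [v_2], [v_3], [v_4]
  1-simplices (6): [v_0,v_3], [v_0,v_4], [v_1,v_2], [v_1,v_4], [v_2,v_4], [v_3,v_4]

Hence C_0 ≅ Z^5, C_1 ≅ Z^6.

The boundary map ∂_1: C_1 → C_0 sends each edge [p,q] (with p < q) to q − p. For instance
  ∂[v_2,v_4] = [v_4] − [v_2].
As a 5×6 matrix over Z this has rank 4, with invariant factors (1,1,1,1).

Computing H_k = (kernel of ∂_k) / (image of ∂_{k+1}):

  H_0: rank C_0 − rank ∂_1 = 5 − 4 = 1, and the invariant factors of ∂_1 are all 1, so H_0 = Z.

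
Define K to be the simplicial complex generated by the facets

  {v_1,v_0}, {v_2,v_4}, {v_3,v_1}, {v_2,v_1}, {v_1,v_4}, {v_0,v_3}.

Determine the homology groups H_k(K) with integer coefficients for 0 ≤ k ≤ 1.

K has 5 vertices, 6 edges.
rank ∂_0 = 0, rank ∂_1 = 4 ⇒ b_0 = 5 − 0 − 4 = 1; all invariant factors of ∂_1 are 1 so no torsion. So H_0 = Z.
rank ∂_1 = 4, rank ∂_2 = 0 ⇒ b_1 = 6 − 4 − 0 = 2. So H_1 = Z^2.

H_0 ≅ Z,  H_1 ≅ Z^2.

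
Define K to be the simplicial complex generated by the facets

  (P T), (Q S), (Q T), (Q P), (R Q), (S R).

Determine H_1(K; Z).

Take the total order P < Q < R < S < T on the vertex set. Then K (dimension 1) consists of the simplices:

  0-simplices (5): P, Q, R, S, T
  1-simplices (6): PQ, PT, QR, QS, QT, RS

giving chain groups C_0 ≅ Z^5, C_1 ≅ Z^6.

∂_1: C_1 → C_0 is given by ∂[p,q] = [q] − [p].
The resulting 5×6 matrix has rank 4, and its Smith normal form has invariant factors (1,1,1,1).

Reading off H_k = ker ∂_k / im ∂_{k+1}:

  H_1: rank ker ∂_1 − rank ∂_2 = (6 − 4) − 0 = 2, and there is no ∂_2, so H_1 = Z^2.

(K is a triangulation of a wedge of 2 circles.)

H_1 ≅ Z^2.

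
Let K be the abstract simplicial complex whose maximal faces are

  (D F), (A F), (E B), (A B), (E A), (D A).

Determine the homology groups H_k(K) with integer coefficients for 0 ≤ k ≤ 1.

H_0 = Z,  H_1 = Z^2.

Take the total order A < B < D < E < F on the vertex set. Then K (dimension 1) consists of the simplices:

  0-simplices (5): A, B, D, E, F
  1-simplices (6): AB, AD, AE, AF, BE, DF

Hence C_0 ≅ Z^5, C_1 ≅ Z^6.

Boundary ∂_1: C_1 → C_0 sends each edge [p,q] (with p < q) to q − p. For instance
  ∂AB = B − A.
This gives a 5×6 integer matrix of rank 4; reducing to Smith normal form yields diagonal entries (1,1,1,1).

From H_k ≅ ker(∂_k) / im(∂_{k+1}) we obtain:

  H_0: rank C_0 − rank ∂_1 = 5 − 4 = 1, and the invariant factors of ∂_1 are all 1, so H_0 = Z.
  H_1: rank ker ∂_1 − rank ∂_2 = (6 − 4) − 0 = 2, and there is no ∂_2, so H_1 = Z^2.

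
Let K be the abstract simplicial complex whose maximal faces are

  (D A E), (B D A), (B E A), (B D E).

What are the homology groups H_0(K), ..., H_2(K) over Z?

H_0 = Z,  H_1 = 0,  H_2 = Z.

Order the vertices as A < B < D < E. Listing each simplex with vertices in this order, K has dimension 2 with simplices:

  0-simplices (4): A, B, D, E
  1-simplices (6): AB, AD, AE, BD, BE, DE
  2-simplices (4): ABD, ABE, ADE, BDE

giving chain groups C_0 ≅ Z^4, C_1 ≅ Z^6, C_2 ≅ Z^4.

∂_1: C_1 → C_0 sends each edge [p,q] (with p < q) to q − p. For instance
  ∂AE = E − A.
The 4×6 boundary matrix has rank 3 and Smith normal form diag(1,1,1).

Boundary ∂_2: C_2 → C_1 maps a triangle to the signed sum of its edges. For instance
  ∂ADE = DE − AE + AD,
  ∂BDE = DE − BE + BD.
This gives a 6×4 integer matrix of rank 3; reducing to Smith normal form yields diagonal entries (1,1,1).

Computing H_k = (kernel of ∂_k) / (image of ∂_{k+1}):

  H_0: rank C_0 − rank ∂_1 = 4 − 3 = 1, and the invariant factors of ∂_1 are all 1, so H_0 ≅ Z.
  H_1: rank ker ∂_1 − rank ∂_2 = (6 − 3) − 3 = 0, and the invariant factors of ∂_2 are all 1, so H_1 ≅ 0.
  H_2: rank ker ∂_2 − rank ∂_3 = (4 − 3) − 0 = 1, and there is no ∂_3, so H_2 ≅ Z.

As a check, the Euler characteristic is 4 − 6 + 4 = 2, which agrees with 1 − 0 + 1 = 2.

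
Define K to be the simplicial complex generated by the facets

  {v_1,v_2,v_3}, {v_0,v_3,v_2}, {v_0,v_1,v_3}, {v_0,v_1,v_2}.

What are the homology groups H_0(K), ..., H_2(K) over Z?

H_0 ≅ Z,  H_1 = 0,  H_2 ≅ Z.

Order the vertices as v_0 < v_1 < v_2 < v_3. Listing each simplex with vertices in this order, K has dimension 2 with simplices:

  0-simplices (4): [v_0], [v_1], [v_2], [v_3]
  1-simplices (6): [v_0,v_1], [v_0,v_2], [v_0,v_3], [v_1,v_2], [v_1,v_3], [v_2,v_3]
  2-simplices (4): [v_0,v_1,v_2], [v_0,v_1,v_3], [v_0,v_2,v_3], [v_1,v_2,v_3]

so the chain groups are C_0 ≅ Z^4, C_1 ≅ Z^6, C_2 ≅ Z^4.

The boundary map ∂_1: C_1 → C_0 maps an edge to its endpoints' difference, ∂[p,q] = q − p. For instance
  ∂[v_2,v_3] = [v_3] − [v_2].
The 4×6 boundary matrix has rank 3 and Smith normal form diag(1,1,1).

∂_2: C_2 → C_1 sends each 2-simplex [p,q,r] to [q,r] − [p,r] + [p,q]. For instance
  ∂[v_1,v_2,v_3] = [v_2,v_3] − [v_1,v_3] + [v_1,v_2],
  ∂[v_0,v_1,v_3] = [v_1,v_3] − [v_0,v_3] + [v_0,v_1].
The 6×4 boundary matrix has rank 3 and Smith normal form diag(1,1,1).

Computing H_k = (kernel of ∂_k) / (image of ∂_{k+1}):

  H_0: rank C_0 − rank ∂_1 = 4 − 3 = 1, and the invariant factors of ∂_1 are all 1, so H_0 = Z.
  H_1: rank ker ∂_1 − rank ∂_2 = (6 − 3) − 3 = 0, and the invariant factors of ∂_2 are all 1, so H_1 = 0.
  H_2: rank ker ∂_2 − rank ∂_3 = (4 − 3) − 0 = 1, and there is no ∂_3, so H_2 = Z.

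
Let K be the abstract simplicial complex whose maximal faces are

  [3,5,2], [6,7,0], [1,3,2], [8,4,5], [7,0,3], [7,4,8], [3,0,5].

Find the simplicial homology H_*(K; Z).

H_0 = Z,  H_1 = Z,  H_2 = 0.

Fix the vertex order 0 < 1 < 2 < 3 < 4 < 5 < 6 < 7 < 8 and write every simplex with vertices in increasing order. Then dim K = 2 and the simplices of K are:

  0-simplices (9): [0], [1], [2], [3], [4], [5], [6], [7], [8]
  1-simplices (16): [0,3], [0,5], [0,6], [0,7], [1,2], [1,3], [2,3], [2,5], [3,5], [3,7], [4,5], [4,7], [4,8], [5,8], [6,7], [7,8]
  2-simplices (7): [0,3,5], [0,3,7], [0,6,7], [1,2,3], [2,3,5], [4,5,8], [4,7,8]

Hence C_0 ≅ Z^9, C_1 ≅ Z^16, C_2 ≅ Z^7.

The boundary map ∂_1: C_1 → C_0 maps an edge to its endpoints' difference, ∂[p,q] = q − p. For instance
  ∂[0,7] = [7] − [0].
The resulting 9×16 matrix has rank 8, and its Smith normal form has invariant factors (1,1,1,1,1,1,1,1).

Boundary ∂_2: C_2 → C_1 sends each 2-simplex [p,q,r] to [q,r] − [p,r] + [p,q]. For instance
  ∂[2,3,5] = [3,5] − [2,5] + [2,3],
  ∂[4,7,8] = [7,8] − [4,8] + [4,7].
The resulting 16×7 matrix has rank 7, and its Smith normal form has invariant factors (1,1,1,1,1,1,1).

From H_k ≅ ker(∂_k) / im(∂_{k+1}) we obtain:

  H_0: rank C_0 − rank ∂_1 = 9 − 8 = 1, and the invariant factors of ∂_1 are all 1, so H_0 = Z.
  H_1: rank ker ∂_1 − rank ∂_2 = (16 − 8) − 7 = 1, and the invariant factors of ∂_2 are all 1, so H_1 = Z.
  H_2: rank ker ∂_2 − rank ∂_3 = (7 − 7) − 0 = 0, and there is no ∂_3, so H_2 = 0.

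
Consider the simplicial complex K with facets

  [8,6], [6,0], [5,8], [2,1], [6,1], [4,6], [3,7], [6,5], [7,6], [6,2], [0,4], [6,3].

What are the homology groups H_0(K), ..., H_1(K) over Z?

H_0 ≅ Z,  H_1 ≅ Z^4.

Fix the vertex order 0 < 1 < 2 < 3 < 4 < 5 < 6 < 7 < 8 and write every simplex with vertices in increasing order. Then dim K = 1 and the simplices of K are:

  0-simplices (9): [0], [1], [2], [3], [4], [5], [6], [7], [8]
  1-simplices (12): [0,4], [0,6], [1,2], [1,6], [2,6], [3,6], [3,7], [4,6], [5,6], [5,8], [6,7], [6,8]

so the chain groups are C_0 ≅ Z^9, C_1 ≅ Z^12.

The boundary map ∂_1: C_1 → C_0 sends each edge [p,q] (with p < q) to q − p. For instance
  ∂[3,6] = [6] − [3].
This gives a 9×12 integer matrix of rank 8; reducing to Smith normal form yields diagonal entries (1,1,1,1,1,1,1,1).

Now H_k = ker ∂_k / im ∂_{k+1}, so:

  H_0: rank C_0 − rank ∂_1 = 9 − 8 = 1, and the invariant factors of ∂_1 are all 1, so H_0 = Z.
  H_1: rank ker ∂_1 − rank ∂_2 = (12 − 8) − 0 = 4, and there is no ∂_2, so H_1 = Z^4.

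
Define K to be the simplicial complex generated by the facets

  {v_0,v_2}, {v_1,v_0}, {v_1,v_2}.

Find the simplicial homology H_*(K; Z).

H_0 ≅ Z,  H_1 ≅ Z.

Take the total order v_0 < v_1 < v_2 on the vertex set. Then K (dimension 1) consists of the simplices:

  0-simplices (3): [v_0], [v_1], [v_2]
  1-simplices (3): [v_0,v_1], [v_0,v_2], [v_1,v_2]

so the chain groups are C_0 ≅ Z^3, C_1 ≅ Z^3.

∂_1: C_1 → C_0 is given by ∂[p,q] = [q] − [p]. For instance
  ∂[v_0,v_2] = [v_2] − [v_0].
As a 3×3 matrix over Z this has rank 2, with invariant factors (1,1).

Computing H_k = (kernel of ∂_k) / (image of ∂_{k+1}):

  H_0: rank C_0 − rank ∂_1 = 3 − 2 = 1, and the invariant factors of ∂_1 are all 1, so H_0 = Z.
  H_1: rank ker ∂_1 − rank ∂_2 = (3 − 2) − 0 = 1, and there is no ∂_2, so H_1 = Z.

As a check, the Euler characteristic is 3 − 3 = 0, which agrees with 1 − 1 = 0.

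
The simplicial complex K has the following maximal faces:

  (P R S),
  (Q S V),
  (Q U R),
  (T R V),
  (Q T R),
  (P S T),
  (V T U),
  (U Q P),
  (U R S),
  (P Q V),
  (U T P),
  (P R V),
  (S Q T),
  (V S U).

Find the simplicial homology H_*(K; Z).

Fix the vertex order P < Q < R < S < T < U < V and write every simplex with vertices in increasing order. Then dim K = 2 and the simplices of K are:

  0-simplices (7): P, Q, R, S, T, U, V
  1-simplices (21): PQ, PR, PS, PT, PU, PV, QR, QS, QT, QU, QV, RS, RT, RU, RV, ST, SU, SV, TU, TV, UV
  2-simplices (14): PQU, PQV, PRS, PRV, PST, PTU, QRT, QRU, QST, QSV, RSU, RTV, SUV, TUV

giving chain groups C_0 ≅ Z^7, C_1 ≅ Z^21, C_2 ≅ Z^14.

∂_1: C_1 → C_0 is given by ∂[p,q] = [q] − [p]. For instance
  ∂PT = T − P.
The 7×21 boundary matrix has rank 6 and Smith normal form diag(1,1,1,1,1,1).

∂_2: C_2 → C_1 sends each 2-simplex [p,q,r] to [q,r] − [p,r] + [p,q]. For instance
  ∂TUV = UV − TV + TU,
  ∂QSV = SV − QV + QS.
The resulting 21×14 matrix has rank 13, and its Smith normal form has invariant factors (1,1,1,1,1,1,1,1,1,1,1,1,1).

Reading off H_k = ker ∂_k / im ∂_{k+1}:

  H_0: rank C_0 − rank ∂_1 = 7 − 6 = 1, and the invariant factors of ∂_1 are all 1, so H_0 ≅ Z.
  H_1: rank ker ∂_1 − rank ∂_2 = (21 − 6) − 13 = 2, and the invariant factors of ∂_2 are all 1, so H_1 ≅ Z^2.
  H_2: rank ker ∂_2 − rank ∂_3 = (14 − 13) − 0 = 1, and there is no ∂_3, so H_2 ≅ Z.

(K is a triangulation of the torus T^2.)

H_0 = Z,  H_1 = Z^2,  H_2 = Z.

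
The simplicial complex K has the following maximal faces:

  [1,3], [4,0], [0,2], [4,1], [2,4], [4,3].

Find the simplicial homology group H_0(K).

H_0 = Z.

Order the vertices as 0 < 1 < 2 < 3 < 4. Listing each simplex with vertices in this order, K has dimension 1 with simplices:

  0-simplices (5): [0], [1], [2], [3], [4]
  1-simplices (6): [0,2], [0,4], [1,3], [1,4], [2,4], [3,4]

giving chain groups C_0 ≅ Z^5, C_1 ≅ Z^6.

The boundary map ∂_1: C_1 → C_0 sends each edge [p,q] (with p < q) to q − p.
This gives a 5×6 integer matrix of rank 4; reducing to Smith normal form yields diagonal entries (1,1,1,1).

Reading off H_k = ker ∂_k / im ∂_{k+1}:

  H_0: rank C_0 − rank ∂_1 = 5 − 4 = 1, and the invariant factors of ∂_1 are all 1, so H_0 = Z.

(K is a triangulation of a wedge of 2 circles.)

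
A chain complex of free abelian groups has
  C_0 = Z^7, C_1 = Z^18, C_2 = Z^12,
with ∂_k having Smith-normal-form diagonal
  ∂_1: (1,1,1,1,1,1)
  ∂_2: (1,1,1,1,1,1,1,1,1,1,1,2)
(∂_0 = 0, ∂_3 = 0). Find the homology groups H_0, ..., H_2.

H_0: b_0 = 7 − 0 − 6 = 1; torsion from ∂_1 factors > 1: none. So H_0 ≅ Z.
H_1: b_1 = 18 − 6 − 12 = 0; torsion from ∂_2 factors > 1: [2]. So H_1 ≅ Z/2Z.
H_2: b_2 = 12 − 12 − 0 = 0; torsion from ∂_3 factors > 1: none. So H_2 ≅ 0.

H_0 ≅ Z,  H_1 ≅ Z/2Z,  H_2 = 0.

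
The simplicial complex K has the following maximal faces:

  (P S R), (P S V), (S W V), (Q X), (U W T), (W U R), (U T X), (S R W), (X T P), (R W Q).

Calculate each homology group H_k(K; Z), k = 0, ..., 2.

H_0 = Z,  H_1 = Z^2,  H_2 = 0.

Fix the vertex order P < Q < R < S < T < U < V < W < X and write every simplex with vertices in increasing order. Then dim K = 2 and the simplices of K are:

  0-simplices (9): P, Q, R, S, T, U, V, W, X
  1-simplices (19): PR, PS, PT, PV, PX, QR, QW, QX, RS, RU, RW, SV, SW, TU, TW, TX, UW, UX, VW
  2-simplices (9): PRS, PSV, PTX, QRW, RSW, RUW, SVW, TUW, TUX

Hence C_0 ≅ Z^9, C_1 ≅ Z^19, C_2 ≅ Z^9.

∂_1: C_1 → C_0 sends each edge [p,q] (with p < q) to q − p. For instance
  ∂UW = W − U.
As a 9×19 matrix over Z this has rank 8, with invariant factors (1,1,1,1,1,1,1,1).

Boundary ∂_2: C_2 → C_1 sends each 2-simplex [p,q,r] to [q,r] − [p,r] + [p,q]. For instance
  ∂RSW = SW − RW + RS,
  ∂TUW = UW − TW + TU.
This gives a 19×9 integer matrix of rank 9; reducing to Smith normal form yields diagonal entries (1,1,1,1,1,1,1,1,1).

Reading off H_k = ker ∂_k / im ∂_{k+1}:

  H_0: rank C_0 − rank ∂_1 = 9 − 8 = 1, and the invariant factors of ∂_1 are all 1, so H_0 ≅ Z.
  H_1: rank ker ∂_1 − rank ∂_2 = (19 − 8) − 9 = 2, and the invariant factors of ∂_2 are all 1, so H_1 ≅ Z^2.
  H_2: rank ker ∂_2 − rank ∂_3 = (9 − 9) − 0 = 0, and there is no ∂_3, so H_2 ≅ 0.

As a check, the Euler characteristic is 9 − 19 + 9 = -1, which agrees with 1 − 2 + 0 = -1.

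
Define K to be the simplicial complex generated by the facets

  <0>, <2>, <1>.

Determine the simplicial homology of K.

Fix the vertex order 0 < 1 < 2 and write every simplex with vertices in increasing order. Then dim K = 0 and the simplices of K are:

  0-simplices (3): [0], [1], [2]

giving chain groups C_0 ≅ Z^3.

Now H_k = ker ∂_k / im ∂_{k+1}, so:

  H_0: rank C_0 − rank ∂_1 = 3 − 0 = 3, and there is no ∂_1, so H_0 ≅ Z^3.

H_0 = Z^3.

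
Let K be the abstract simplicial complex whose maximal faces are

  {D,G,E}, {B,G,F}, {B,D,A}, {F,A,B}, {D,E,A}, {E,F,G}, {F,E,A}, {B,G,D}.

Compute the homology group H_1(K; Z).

Fix the vertex order A < B < D < E < F < G and write every simplex with vertices in increasing order. Then dim K = 2 and the simplices of K are:

  0-simplices (6): A, B, D, E, F, G
  1-simplices (12): AB, AD, AE, AF, BD, BF, BG, DE, DG, EF, EG, FG
  2-simplices (8): ABD, ABF, ADE, AEF, BDG, BFG, DEG, EFG

so the chain groups are C_0 ≅ Z^6, C_1 ≅ Z^12, C_2 ≅ Z^8.

Boundary ∂_1: C_1 → C_0 sends each edge [p,q] (with p < q) to q − p. For instance
  ∂FG = G − F.
The 6×12 boundary matrix has rank 5 and Smith normal form diag(1,1,1,1,1).

Boundary ∂_2: C_2 → C_1 maps a triangle to the signed sum of its edges. For instance
  ∂EFG = FG − EG + EF,
  ∂AEF = EF − AF + AE.
The resulting 12×8 matrix has rank 7, and its Smith normal form has invariant factors (1,1,1,1,1,1,1).

From H_k ≅ ker(∂_k) / im(∂_{k+1}) we obtain:

  H_1: rank ker ∂_1 − rank ∂_2 = (12 − 5) − 7 = 0, and the invariant factors of ∂_2 are all 1, so H_1 = 0.

H_1 ≅ 0.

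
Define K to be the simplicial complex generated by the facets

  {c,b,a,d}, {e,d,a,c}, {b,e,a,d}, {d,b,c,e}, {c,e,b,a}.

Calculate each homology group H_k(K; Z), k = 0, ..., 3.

We work with the vertex ordering a < b < c < d < e. The simplices of K, each written with vertices in increasing order, are:

  0-simplices (5): a, b, c, d, e
  1-simplices (10): ab, ac, ad, ae, bc, bd, be, cd, ce, de
  2-simplices (10): abc, abd, abe, acd, ace, ade, bcd, bce, bde, cde
  3-simplices (5): abcd, abce, abde, acde, bcde

Hence C_0 ≅ Z^5, C_1 ≅ Z^10, C_2 ≅ Z^10, C_3 ≅ Z^5.

∂_1: C_1 → C_0 is given by ∂[p,q] = [q] − [p]. For instance
  ∂ce = e − c.
The resulting 5×10 matrix has rank 4, and its Smith normal form has invariant factors (1,1,1,1).

Boundary ∂_2: C_2 → C_1 sends each 2-simplex [p,q,r] to [q,r] − [p,r] + [p,q]. For instance
  ∂ace = ce − ae + ac,
  ∂bde = de − be + bd.
The 10×10 boundary matrix has rank 6 and Smith normal form diag(1,1,1,1,1,1).

Boundary ∂_3: C_3 → C_2 sends each 3-simplex σ to the alternating sum Σ_i (−1)^i (σ with its i-th vertex removed). For instance
  ∂abde = bde − ade + abe − abd,
  ∂acde = cde − ade + ace − acd.
The resulting 10×5 matrix has rank 4, and its Smith normal form has invariant factors (1,1,1,1).

Reading off H_k = ker ∂_k / im ∂_{k+1}:

  H_0: rank C_0 − rank ∂_1 = 5 − 4 = 1, and the invariant factors of ∂_1 are all 1, so H_0 ≅ Z.
  H_1: rank ker ∂_1 − rank ∂_2 = (10 − 4) − 6 = 0, and the invariant factors of ∂_2 are all 1, so H_1 ≅ 0.
  H_2: rank ker ∂_2 − rank ∂_3 = (10 − 6) − 4 = 0, and the invariant factors of ∂_3 are all 1, so H_2 ≅ 0.
  H_3: rank ker ∂_3 − rank ∂_4 = (5 − 4) − 0 = 1, and there is no ∂_4, so H_3 ≅ Z.

(K is a triangulation of the 3-sphere S^3.)

H_0 ≅ Z,  H_1 = 0,  H_2 = 0,  H_3 ≅ Z.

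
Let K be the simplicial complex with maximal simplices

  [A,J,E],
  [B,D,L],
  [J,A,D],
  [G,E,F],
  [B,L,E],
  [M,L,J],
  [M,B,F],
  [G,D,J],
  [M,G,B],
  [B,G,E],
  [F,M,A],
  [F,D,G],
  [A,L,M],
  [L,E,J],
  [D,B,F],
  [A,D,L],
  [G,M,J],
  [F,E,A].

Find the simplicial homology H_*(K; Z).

Fix the vertex order A < B < D < E < F < G < J < L < M and write every simplex with vertices in increasing order. Then dim K = 2 and the simplices of K are:

  0-simplices (9): A, B, D, E, F, G, J, L, M
  1-simplices (27): AD, AE, AF, AJ, AL, AM, BD, BE, BF, BG, BL, BM, DF, DG, DJ, DL, EF, EG, EJ, EL, FG, FM, GJ, GM, JL, JM, LM
  2-simplices (18): ADJ, ADL, AEF, AEJ, AFM, ALM, BDF, BDL, BEG, BEL, BFM, BGM, DFG, DGJ, EFG, EJL, GJM, JLM

giving chain groups C_0 ≅ Z^9, C_1 ≅ Z^27, C_2 ≅ Z^18.

The boundary map ∂_1: C_1 → C_0 is given by ∂[p,q] = [q] − [p].
This gives a 9×27 integer matrix of rank 8; reducing to Smith normal form yields diagonal entries (1,1,1,1,1,1,1,1).

∂_2: C_2 → C_1 sends each 2-simplex [p,q,r] to [q,r] − [p,r] + [p,q]. For instance
  ∂DGJ = GJ − DJ + DG,
  ∂AFM = FM − AM + AF.
The 27×18 boundary matrix has rank 18 and Smith normal form diag(1,1,1,1,1,1,1,1,1,1,1,1,1,1,1,1,1,2).

From H_k ≅ ker(∂_k) / im(∂_{k+1}) we obtain:

  H_0: rank C_0 − rank ∂_1 = 9 − 8 = 1, and the invariant factors of ∂_1 are all 1, so H_0 ≅ Z.
  H_1: rank ker ∂_1 − rank ∂_2 = (27 − 8) − 18 = 1, and ∂_2 has invariant factor 2 > 1, so H_1 ≅ Z ⊕ Z_2.
  H_2: rank ker ∂_2 − rank ∂_3 = (18 − 18) − 0 = 0, and there is no ∂_3, so H_2 ≅ 0.

H_0 ≅ Z,  H_1 ≅ Z ⊕ Z_2,  H_2 = 0.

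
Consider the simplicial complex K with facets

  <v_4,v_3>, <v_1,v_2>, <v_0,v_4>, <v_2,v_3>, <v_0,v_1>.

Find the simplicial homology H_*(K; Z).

Take the total order v_0 < v_1 < v_2 < v_3 < v_4 on the vertex set. Then K (dimension 1) consists of the simplices:

  0-simplices (5): [v_0], [v_1], [v_2], [v_3], [v_4]
  1-simplices (5): [v_0,v_1], [v_0,v_4], [v_1,v_2], [v_2,v_3], [v_3,v_4]

so the chain groups are C_0 ≅ Z^5, C_1 ≅ Z^5.

Boundary ∂_1: C_1 → C_0 sends each edge [p,q] (with p < q) to q − p. For instance
  ∂[v_3,v_4] = [v_4] − [v_3].
The resulting 5×5 matrix has rank 4, and its Smith normal form has invariant factors (1,1,1,1).

Now H_k = ker ∂_k / im ∂_{k+1}, so:

  H_0: rank C_0 − rank ∂_1 = 5 − 4 = 1, and the invariant factors of ∂_1 are all 1, so H_0 ≅ Z.
  H_1: rank ker ∂_1 − rank ∂_2 = (5 − 4) − 0 = 1, and there is no ∂_2, so H_1 ≅ Z.

As a check, the Euler characteristic is 5 − 5 = 0, which agrees with 1 − 1 = 0.

H_0 ≅ Z,  H_1 ≅ Z.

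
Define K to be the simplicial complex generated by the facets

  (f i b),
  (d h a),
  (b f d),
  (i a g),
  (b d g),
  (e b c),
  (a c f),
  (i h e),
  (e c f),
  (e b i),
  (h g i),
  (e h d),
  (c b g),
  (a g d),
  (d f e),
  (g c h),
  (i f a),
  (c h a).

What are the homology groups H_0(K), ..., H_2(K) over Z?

H_0 ≅ Z,  H_1 ≅ Z ⊕ Z/2Z,  H_2 = 0.

Take the total order a < b < c < d < e < f < g < h < i on the vertex set. Then K (dimension 2) consists of the simplices:

  0-simplices (9): a, b, c, d, e, f, g, h, i
  1-simplices (27): ac, ad, af, ag, ah, ai, bc, bd, be, bf, bg, bi, ce, cf, cg, ch, de, df, dg, dh, ef, eh, ei, fi, gh, gi, hi
  2-simplices (18): acf, ach, adg, adh, afi, agi, bce, bcg, bdf, bdg, bei, bfi, cef, cgh, def, deh, ehi, ghi

giving chain groups C_0 ≅ Z^9, C_1 ≅ Z^27, C_2 ≅ Z^18.

Boundary ∂_1: C_1 → C_0 maps an edge to its endpoints' difference, ∂[p,q] = q − p. For instance
  ∂bi = i − b.
The 9×27 boundary matrix has rank 8 and Smith normal form diag(1,1,1,1,1,1,1,1).

The boundary map ∂_2: C_2 → C_1 sends each 2-simplex [p,q,r] to [q,r] − [p,r] + [p,q]. For instance
  ∂ghi = hi − gi + gh,
  ∂agi = gi − ai + ag.
This gives a 27×18 integer matrix of rank 18; reducing to Smith normal form yields diagonal entries (1,1,1,1,1,1,1,1,1,1,1,1,1,1,1,1,1,2).

Reading off H_k = ker ∂_k / im ∂_{k+1}:

  H_0: rank C_0 − rank ∂_1 = 9 − 8 = 1, and the invariant factors of ∂_1 are all 1, so H_0 ≅ Z.
  H_1: rank ker ∂_1 − rank ∂_2 = (27 − 8) − 18 = 1, and ∂_2 has invariant factor 2 > 1, so H_1 ≅ Z ⊕ Z/2Z.
  H_2: rank ker ∂_2 − rank ∂_3 = (18 − 18) − 0 = 0, and there is no ∂_3, so H_2 ≅ 0.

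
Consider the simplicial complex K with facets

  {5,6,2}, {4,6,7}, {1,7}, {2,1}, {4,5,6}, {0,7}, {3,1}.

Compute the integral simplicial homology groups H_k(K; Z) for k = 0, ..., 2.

We work with the vertex ordering 0 < 1 < 2 < 3 < 4 < 5 < 6 < 7. The simplices of K, each written with vertices in increasing order, are:

  0-simplices (8): [0], [1], [2], [3], [4], [5], [6], [7]
  1-simplices (11): [0,7], [1,2], [1,3], [1,7], [2,5], [2,6], [4,5], [4,6], [4,7], [5,6], [6,7]
  2-simplices (3): [2,5,6], [4,5,6], [4,6,7]

Hence C_0 ≅ Z^8, C_1 ≅ Z^11, C_2 ≅ Z^3.

Boundary ∂_1: C_1 → C_0 sends each edge [p,q] (with p < q) to q − p. For instance
  ∂[1,3] = [3] − [1].
The 8×11 boundary matrix has rank 7 and Smith normal form diag(1,1,1,1,1,1,1).

Boundary ∂_2: C_2 → C_1 sends each 2-simplex [p,q,r] to [q,r] − [p,r] + [p,q]. For instance
  ∂[2,5,6] = [5,6] − [2,6] + [2,5],
  ∂[4,6,7] = [6,7] − [4,7] + [4,6].
The resulting 11×3 matrix has rank 3, and its Smith normal form has invariant factors (1,1,1).

Now H_k = ker ∂_k / im ∂_{k+1}, so:

  H_0: rank C_0 − rank ∂_1 = 8 − 7 = 1, and the invariant factors of ∂_1 are all 1, so H_0 ≅ Z.
  H_1: rank ker ∂_1 − rank ∂_2 = (11 − 7) − 3 = 1, and the invariant factors of ∂_2 are all 1, so H_1 ≅ Z.
  H_2: rank ker ∂_2 − rank ∂_3 = (3 − 3) − 0 = 0, and there is no ∂_3, so H_2 ≅ 0.

H_0 ≅ Z,  H_1 ≅ Z,  H_2 = 0.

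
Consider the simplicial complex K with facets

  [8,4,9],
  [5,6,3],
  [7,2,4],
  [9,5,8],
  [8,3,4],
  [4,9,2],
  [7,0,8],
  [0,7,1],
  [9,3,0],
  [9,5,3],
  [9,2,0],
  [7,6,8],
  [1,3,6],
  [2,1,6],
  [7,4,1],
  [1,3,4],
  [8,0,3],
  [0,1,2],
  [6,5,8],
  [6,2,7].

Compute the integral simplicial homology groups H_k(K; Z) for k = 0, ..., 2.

H_0 = Z,  H_1 = Z ⊕ Z/2,  H_2 = 0.

Take the total order 0 < 1 < 2 < 3 < 4 < 5 < 6 < 7 < 8 < 9 on the vertex set. Then K (dimension 2) consists of the simplices:

  0-simplices (10): [0], [1], [2], [3], [4], [5], [6], [7], [8], [9]
  1-simplices (30): (30 of them)
  2-simplices (20): (20 of them)

Hence C_0 ≅ Z^10, C_1 ≅ Z^30, C_2 ≅ Z^20.

Boundary ∂_1: C_1 → C_0 is given by ∂[p,q] = [q] − [p].
The resulting 10×30 matrix has rank 9, and its Smith normal form has invariant factors (1,1,1,1,1,1,1,1,1).

Boundary ∂_2: C_2 → C_1 sends each 2-simplex [p,q,r] to [q,r] − [p,r] + [p,q]. For instance
  ∂[5,6,8] = [6,8] − [5,8] + [5,6],
  ∂[1,3,4] = [3,4] − [1,4] + [1,3].
The 30×20 boundary matrix has rank 20 and Smith normal form diag(1,1,1,1,1,1,1,1,1,1,1,1,1,1,1,1,1,1,1,2).

Computing H_k = (kernel of ∂_k) / (image of ∂_{k+1}):

  H_0: rank C_0 − rank ∂_1 = 10 − 9 = 1, and the invariant factors of ∂_1 are all 1, so H_0 ≅ Z.
  H_1: rank ker ∂_1 − rank ∂_2 = (30 − 9) − 20 = 1, and ∂_2 has invariant factor 2 > 1, so H_1 ≅ Z ⊕ Z/2.
  H_2: rank ker ∂_2 − rank ∂_3 = (20 − 20) − 0 = 0, and there is no ∂_3, so H_2 ≅ 0.

(K is a triangulation of the Klein bottle.)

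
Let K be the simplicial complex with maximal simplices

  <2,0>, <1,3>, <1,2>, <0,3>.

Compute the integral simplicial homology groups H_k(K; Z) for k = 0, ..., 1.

Take the total order 0 < 1 < 2 < 3 on the vertex set. Then K (dimension 1) consists of the simplices:

  0-simplices (4): [0], [1], [2], [3]
  1-simplices (4): [0,2], [0,3], [1,2], [1,3]

so the chain groups are C_0 ≅ Z^4, C_1 ≅ Z^4.

Boundary ∂_1: C_1 → C_0 is given by ∂[p,q] = [q] − [p].
This gives a 4×4 integer matrix of rank 3; reducing to Smith normal form yields diagonal entries (1,1,1).

From H_k ≅ ker(∂_k) / im(∂_{k+1}) we obtain:

  H_0: rank C_0 − rank ∂_1 = 4 − 3 = 1, and the invariant factors of ∂_1 are all 1, so H_0 = Z.
  H_1: rank ker ∂_1 − rank ∂_2 = (4 − 3) − 0 = 1, and there is no ∂_2, so H_1 = Z.

H_0 = Z,  H_1 = Z.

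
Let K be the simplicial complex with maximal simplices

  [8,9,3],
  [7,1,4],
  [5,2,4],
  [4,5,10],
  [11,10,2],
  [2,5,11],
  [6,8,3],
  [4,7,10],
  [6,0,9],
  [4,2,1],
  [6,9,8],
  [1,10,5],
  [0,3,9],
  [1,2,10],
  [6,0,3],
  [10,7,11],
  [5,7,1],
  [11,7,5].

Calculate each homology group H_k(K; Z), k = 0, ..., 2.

H_0 ≅ Z^2,  H_1 ≅ Z/2Z,  H_2 ≅ Z.

Fix the vertex order 0 < 1 < 2 < 3 < 4 < 5 < 6 < 7 < 8 < 9 < 10 < 11 and write every simplex with vertices in increasing order. Then dim K = 2 and the simplices of K are:

  0-simplices (12): [0], [1], [2], [3], [4], [5], [6], [7], [8], [9], [10], [11]
  1-simplices (27): (27 of them)
  2-simplices (18): (18 of them)

giving chain groups C_0 ≅ Z^12, C_1 ≅ Z^27, C_2 ≅ Z^18.

∂_1: C_1 → C_0 maps an edge to its endpoints' difference, ∂[p,q] = q − p. For instance
  ∂[7,10] = [10] − [7].
This gives a 12×27 integer matrix of rank 10; reducing to Smith normal form yields diagonal entries (1,1,1,1,1,1,1,1,1,1).

The boundary map ∂_2: C_2 → C_1 sends each 2-simplex [p,q,r] to [q,r] − [p,r] + [p,q]. For instance
  ∂[4,5,10] = [5,10] − [4,10] + [4,5],
  ∂[1,5,7] = [5,7] − [1,7] + [1,5].
This gives a 27×18 integer matrix of rank 17; reducing to Smith normal form yields diagonal entries (1,1,1,1,1,1,1,1,1,1,1,1,1,1,1,1,2).

Now H_k = ker ∂_k / im ∂_{k+1}, so:

  H_0: rank C_0 − rank ∂_1 = 12 − 10 = 2, and the invariant factors of ∂_1 are all 1, so H_0 = Z^2.
  H_1: rank ker ∂_1 − rank ∂_2 = (27 − 10) − 17 = 0, and ∂_2 has invariant factor 2 > 1, so H_1 = Z/2Z.
  H_2: rank ker ∂_2 − rank ∂_3 = (18 − 17) − 0 = 1, and there is no ∂_3, so H_2 = Z.

As a check, the Euler characteristic is 12 − 27 + 18 = 3, which agrees with 2 − 0 + 1 = 3.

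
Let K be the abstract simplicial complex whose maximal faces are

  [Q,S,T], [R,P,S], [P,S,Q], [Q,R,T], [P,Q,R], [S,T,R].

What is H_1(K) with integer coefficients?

H_1 = 0.

We work with the vertex ordering P < Q < R < S < T. The simplices of K, each written with vertices in increasing order, are:

  0-simplices (5): P, Q, R, S, T
  1-simplices (9): PQ, PR, PS, QR, QS, QT, RS, RT, ST
  2-simplices (6): PQR, PQS, PRS, QRT, QST, RST

so the chain groups are C_0 ≅ Z^5, C_1 ≅ Z^9, C_2 ≅ Z^6.

The boundary map ∂_1: C_1 → C_0 sends each edge [p,q] (with p < q) to q − p. For instance
  ∂QT = T − Q.
As a 5×9 matrix over Z this has rank 4, with invariant factors (1,1,1,1).

The boundary map ∂_2: C_2 → C_1 maps a triangle to the signed sum of its edges. For instance
  ∂QST = ST − QT + QS,
  ∂PQS = QS − PS + PQ.
As a 9×6 matrix over Z this has rank 5, with invariant factors (1,1,1,1,1).

Reading off H_k = ker ∂_k / im ∂_{k+1}:

  H_1: rank ker ∂_1 − rank ∂_2 = (9 − 4) − 5 = 0, and the invariant factors of ∂_2 are all 1, so H_1 ≅ 0.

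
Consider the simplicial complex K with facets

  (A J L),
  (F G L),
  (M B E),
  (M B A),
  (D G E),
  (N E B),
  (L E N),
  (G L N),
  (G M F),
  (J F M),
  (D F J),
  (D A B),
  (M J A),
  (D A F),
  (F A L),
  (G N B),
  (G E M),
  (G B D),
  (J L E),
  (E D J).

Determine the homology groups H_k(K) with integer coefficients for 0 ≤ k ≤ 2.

Fix the vertex order A < B < D < E < F < G < J < L < M < N and write every simplex with vertices in increasing order. Then dim K = 2 and the simplices of K are:

  0-simplices (10): A, B, D, E, F, G, J, L, M, N
  1-simplices (30): AB, AD, AF, AJ, AL, AM, BD, BE, BG, BM, BN, DE, DF, DG, DJ, EG, EJ, EL, EM, EN, FG, FJ, FL, FM, GL, GM, GN, JL, JM, LN
  2-simplices (20): ABD, ABM, ADF, AFL, AJL, AJM, BDG, BEM, BEN, BGN, DEG, DEJ, DFJ, EGM, EJL, ELN, FGL, FGM, FJM, GLN

so the chain groups are C_0 ≅ Z^10, C_1 ≅ Z^30, C_2 ≅ Z^20.

Boundary ∂_1: C_1 → C_0 is given by ∂[p,q] = [q] − [p]. For instance
  ∂EJ = J − E.
This gives a 10×30 integer matrix of rank 9; reducing to Smith normal form yields diagonal entries (1,1,1,1,1,1,1,1,1).

The boundary map ∂_2: C_2 → C_1 sends each 2-simplex [p,q,r] to [q,r] − [p,r] + [p,q]. For instance
  ∂AFL = FL − AL + AF,
  ∂DEJ = EJ − DJ + DE.
This gives a 30×20 integer matrix of rank 20; reducing to Smith normal form yields diagonal entries (1,1,1,1,1,1,1,1,1,1,1,1,1,1,1,1,1,1,1,2).

From H_k ≅ ker(∂_k) / im(∂_{k+1}) we obtain:

  H_0: rank C_0 − rank ∂_1 = 10 − 9 = 1, and the invariant factors of ∂_1 are all 1, so H_0 ≅ Z.
  H_1: rank ker ∂_1 − rank ∂_2 = (30 − 9) − 20 = 1, and ∂_2 has invariant factor 2 > 1, so H_1 ≅ Z ⊕ Z/2.
  H_2: rank ker ∂_2 − rank ∂_3 = (20 − 20) − 0 = 0, and there is no ∂_3, so H_2 ≅ 0.

H_0 ≅ Z,  H_1 ≅ Z ⊕ Z/2,  H_2 = 0.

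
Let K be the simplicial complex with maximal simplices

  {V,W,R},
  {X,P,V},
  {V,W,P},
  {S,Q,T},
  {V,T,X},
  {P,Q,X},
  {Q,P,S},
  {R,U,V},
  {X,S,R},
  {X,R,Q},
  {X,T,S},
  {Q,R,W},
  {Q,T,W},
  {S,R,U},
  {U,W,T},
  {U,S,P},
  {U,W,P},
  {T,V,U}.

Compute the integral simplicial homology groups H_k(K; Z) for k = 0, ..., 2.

We work with the vertex ordering P < Q < R < S < T < U < V < W < X. The simplices of K, each written with vertices in increasing order, are:

  0-simplices (9): P, Q, R, S, T, U, V, W, X
  1-simplices (27): PQ, PS, PU, PV, PW, PX, QR, QS, QT, QW, QX, RS, RU, RV, RW, RX, ST, SU, SX, TU, TV, TW, TX, UV, UW, VW, VX
  2-simplices (18): PQS, PQX, PSU, PUW, PVW, PVX, QRW, QRX, QST, QTW, RSU, RSX, RUV, RVW, STX, TUV, TUW, TVX

so the chain groups are C_0 ≅ Z^9, C_1 ≅ Z^27, C_2 ≅ Z^18.

The boundary map ∂_1: C_1 → C_0 sends each edge [p,q] (with p < q) to q − p.
This gives a 9×27 integer matrix of rank 8; reducing to Smith normal form yields diagonal entries (1,1,1,1,1,1,1,1).

The boundary map ∂_2: C_2 → C_1 sends each 2-simplex [p,q,r] to [q,r] − [p,r] + [p,q]. For instance
  ∂TVX = VX − TX + TV,
  ∂QRW = RW − QW + QR.
The resulting 27×18 matrix has rank 18, and its Smith normal form has invariant factors (1,1,1,1,1,1,1,1,1,1,1,1,1,1,1,1,1,2).

Now H_k = ker ∂_k / im ∂_{k+1}, so:

  H_0: rank C_0 − rank ∂_1 = 9 − 8 = 1, and the invariant factors of ∂_1 are all 1, so H_0 = Z.
  H_1: rank ker ∂_1 − rank ∂_2 = (27 − 8) − 18 = 1, and ∂_2 has invariant factor 2 > 1, so H_1 = Z ⊕ Z/2.
  H_2: rank ker ∂_2 − rank ∂_3 = (18 − 18) − 0 = 0, and there is no ∂_3, so H_2 = 0.

(K is a triangulation of the Klein bottle.)

H_0 = Z,  H_1 = Z ⊕ Z/2,  H_2 = 0.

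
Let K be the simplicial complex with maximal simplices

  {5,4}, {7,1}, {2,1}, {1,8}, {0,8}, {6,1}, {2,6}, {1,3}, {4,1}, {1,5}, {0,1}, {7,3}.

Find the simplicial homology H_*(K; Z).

H_0 = Z,  H_1 = Z^4.

We work with the vertex ordering 0 < 1 < 2 < 3 < 4 < 5 < 6 < 7 < 8. The simplices of K, each written with vertices in increasing order, are:

  0-simplices (9): [0], [1], [2], [3], [4], [5], [6], [7], [8]
  1-simplices (12): [0,1], [0,8], [1,2], [1,3], [1,4], [1,5], [1,6], [1,7], [1,8], [2,6], [3,7], [4,5]

Hence C_0 ≅ Z^9, C_1 ≅ Z^12.

∂_1: C_1 → C_0 sends each edge [p,q] (with p < q) to q − p. For instance
  ∂[1,6] = [6] − [1].
As a 9×12 matrix over Z this has rank 8, with invariant factors (1,1,1,1,1,1,1,1).

Computing H_k = (kernel of ∂_k) / (image of ∂_{k+1}):

  H_0: rank C_0 − rank ∂_1 = 9 − 8 = 1, and the invariant factors of ∂_1 are all 1, so H_0 ≅ Z.
  H_1: rank ker ∂_1 − rank ∂_2 = (12 − 8) − 0 = 4, and there is no ∂_2, so H_1 ≅ Z^4.

As a check, the Euler characteristic is 9 − 12 = -3, which agrees with 1 − 4 = -3.
(K is a triangulation of a wedge of 4 circles.)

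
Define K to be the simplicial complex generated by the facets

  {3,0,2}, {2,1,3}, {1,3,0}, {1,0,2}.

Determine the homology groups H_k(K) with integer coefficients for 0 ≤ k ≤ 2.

We work with the vertex ordering 0 < 1 < 2 < 3. The simplices of K, each written with vertices in increasing order, are:

  0-simplices (4): [0], [1], [2], [3]
  1-simplices (6): [0,1], [0,2], [0,3], [1,2], [1,3], [2,3]
  2-simplices (4): [0,1,2], [0,1,3], [0,2,3], [1,2,3]

Hence C_0 ≅ Z^4, C_1 ≅ Z^6, C_2 ≅ Z^4.

∂_1: C_1 → C_0 maps an edge to its endpoints' difference, ∂[p,q] = q − p.
As a 4×6 matrix over Z this has rank 3, with invariant factors (1,1,1).

The boundary map ∂_2: C_2 → C_1 acts by ∂[p,q,r] = [q,r] − [p,r] + [p,q]. For instance
  ∂[0,1,3] = [1,3] − [0,3] + [0,1],
  ∂[0,2,3] = [2,3] − [0,3] + [0,2].
This gives a 6×4 integer matrix of rank 3; reducing to Smith normal form yields diagonal entries (1,1,1).

Reading off H_k = ker ∂_k / im ∂_{k+1}:

  H_0: rank C_0 − rank ∂_1 = 4 − 3 = 1, and the invariant factors of ∂_1 are all 1, so H_0 ≅ Z.
  H_1: rank ker ∂_1 − rank ∂_2 = (6 − 3) − 3 = 0, and the invariant factors of ∂_2 are all 1, so H_1 ≅ 0.
  H_2: rank ker ∂_2 − rank ∂_3 = (4 − 3) − 0 = 1, and there is no ∂_3, so H_2 ≅ Z.

As a check, the Euler characteristic is 4 − 6 + 4 = 2, which agrees with 1 − 0 + 1 = 2.

H_0 = Z,  H_1 = 0,  H_2 = Z.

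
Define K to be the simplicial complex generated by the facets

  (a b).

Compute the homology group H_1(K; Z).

Order the vertices as a < b. Listing each simplex with vertices in this order, K has dimension 1 with simplices:

  0-simplices (2): a, b
  1-simplices (1): ab

so the chain groups are C_0 ≅ Z^2, C_1 ≅ Z^1.

The boundary map ∂_1: C_1 → C_0 maps an edge to its endpoints' difference, ∂[p,q] = q − p. For instance
  ∂ab = b − a.
As a 2×1 matrix over Z this has rank 1, with invariant factors (1).

Now H_k = ker ∂_k / im ∂_{k+1}, so:

  H_1: rank ker ∂_1 − rank ∂_2 = (1 − 1) − 0 = 0, and there is no ∂_2, so H_1 = 0.

H_1 = 0.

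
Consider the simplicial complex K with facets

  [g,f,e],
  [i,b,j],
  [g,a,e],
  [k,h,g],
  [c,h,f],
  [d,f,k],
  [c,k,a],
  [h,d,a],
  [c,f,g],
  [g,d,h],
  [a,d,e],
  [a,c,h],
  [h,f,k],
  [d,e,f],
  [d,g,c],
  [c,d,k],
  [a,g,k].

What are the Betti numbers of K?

b_0 = 2, b_1 = 2, b_2 = 1.

Take the total order a < b < c < d < e < f < g < h < i < j < k on the vertex set. Then K (dimension 2) consists of the simplices:

  0-simplices (11): a, b, c, d, e, f, g, h, i, j, k
  1-simplices (27): ac, ad, ae, ag, ah, ak, bi, bj, cd, cf, cg, ch, ck, de, df, dg, dh, dk, ef, eg, fg, fh, fk, gh, gk, hk, ij
  2-simplices (17): ach, ack, ade, adh, aeg, agk, bij, cdg, cdk, cfg, cfh, def, dfk, dgh, efg, fhk, ghk

Hence C_0 ≅ Z^11, C_1 ≅ Z^27, C_2 ≅ Z^17.

Boundary ∂_1: C_1 → C_0 maps an edge to its endpoints' difference, ∂[p,q] = q − p. For instance
  ∂cd = d − c.
The resulting 11×27 matrix has rank 9, and its Smith normal form has invariant factors (1,1,1,1,1,1,1,1,1).

The boundary map ∂_2: C_2 → C_1 sends each 2-simplex [p,q,r] to [q,r] − [p,r] + [p,q]. For instance
  ∂ack = ck − ak + ac,
  ∂adh = dh − ah + ad.
As a 27×17 matrix over Z this has rank 16, with invariant factors (1,1,1,1,1,1,1,1,1,1,1,1,1,1,1,1).

Reading off H_k = ker ∂_k / im ∂_{k+1}:

  H_0: rank C_0 − rank ∂_1 = 11 − 9 = 2, and the invariant factors of ∂_1 are all 1, so H_0 ≅ Z^2.
  H_1: rank ker ∂_1 − rank ∂_2 = (27 − 9) − 16 = 2, and the invariant factors of ∂_2 are all 1, so H_1 ≅ Z^2.
  H_2: rank ker ∂_2 − rank ∂_3 = (17 − 16) − 0 = 1, and there is no ∂_3, so H_2 ≅ Z.

As a check, the Euler characteristic is 11 − 27 + 17 = 1, which agrees with 2 − 2 + 1 = 1.

Hence the Betti numbers are b_0 = 2, b_1 = 2, b_2 = 1.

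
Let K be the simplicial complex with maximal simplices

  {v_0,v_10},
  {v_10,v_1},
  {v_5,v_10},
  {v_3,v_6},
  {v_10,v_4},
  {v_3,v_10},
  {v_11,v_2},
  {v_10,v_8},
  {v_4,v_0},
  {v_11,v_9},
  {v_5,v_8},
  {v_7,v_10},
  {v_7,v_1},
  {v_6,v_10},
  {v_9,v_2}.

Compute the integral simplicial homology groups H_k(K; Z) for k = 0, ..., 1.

K has 12 vertices, 15 edges.
rank ∂_0 = 0, rank ∂_1 = 10 ⇒ b_0 = 12 − 0 − 10 = 2; all invariant factors of ∂_1 are 1 so no torsion. So H_0 = Z^2.
rank ∂_1 = 10, rank ∂_2 = 0 ⇒ b_1 = 15 − 10 − 0 = 5. So H_1 = Z^5.

H_0 = Z^2,  H_1 = Z^5.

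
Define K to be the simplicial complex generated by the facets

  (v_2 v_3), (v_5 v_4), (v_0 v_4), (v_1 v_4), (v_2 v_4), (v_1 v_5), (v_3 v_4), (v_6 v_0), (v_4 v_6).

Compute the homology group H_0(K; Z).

H_0 = Z.

Fix the vertex order v_0 < v_1 < v_2 < v_3 < v_4 < v_5 < v_6 and write every simplex with vertices in increasing order. Then dim K = 1 and the simplices of K are:

  0-simplices (7): [v_0], [v_1], [v_2], [v_3], [v_4], [v_5], [v_6]
  1-simplices (9): [v_0,v_4], [v_0,v_6], [v_1,v_4], [v_1,v_5], [v_2,v_3], [v_2,v_4], [v_3,v_4], [v_4,v_5], [v_4,v_6]

so the chain groups are C_0 ≅ Z^7, C_1 ≅ Z^9.

Boundary ∂_1: C_1 → C_0 is given by ∂[p,q] = [q] − [p]. For instance
  ∂[v_0,v_4] = [v_4] − [v_0].
The 7×9 boundary matrix has rank 6 and Smith normal form diag(1,1,1,1,1,1).

Reading off H_k = ker ∂_k / im ∂_{k+1}:

  H_0: rank C_0 − rank ∂_1 = 7 − 6 = 1, and the invariant factors of ∂_1 are all 1, so H_0 = Z.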